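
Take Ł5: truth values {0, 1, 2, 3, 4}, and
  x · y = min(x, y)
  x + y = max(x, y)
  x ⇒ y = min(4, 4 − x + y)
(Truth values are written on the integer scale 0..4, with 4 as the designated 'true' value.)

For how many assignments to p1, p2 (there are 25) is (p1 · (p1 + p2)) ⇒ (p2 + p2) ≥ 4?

value 4: 15 assignments (counts)
value 3: 4 assignments
value 2: 3 assignments
value 1: 2 assignments
value 0: 1 assignment
So 15 of the 25 assignments meet the threshold.

15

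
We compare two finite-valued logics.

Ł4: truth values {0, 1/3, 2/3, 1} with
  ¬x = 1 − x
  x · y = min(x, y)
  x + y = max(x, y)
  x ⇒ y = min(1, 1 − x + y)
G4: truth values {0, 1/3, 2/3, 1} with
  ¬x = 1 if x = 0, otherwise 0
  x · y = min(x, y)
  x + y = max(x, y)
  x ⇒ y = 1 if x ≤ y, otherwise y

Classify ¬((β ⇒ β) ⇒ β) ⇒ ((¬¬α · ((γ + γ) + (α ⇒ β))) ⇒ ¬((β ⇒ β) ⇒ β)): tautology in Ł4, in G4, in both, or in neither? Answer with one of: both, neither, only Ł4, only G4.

both

In Ł4: every assignment gives 1 — tautology.
In G4: every assignment gives 1 — tautology.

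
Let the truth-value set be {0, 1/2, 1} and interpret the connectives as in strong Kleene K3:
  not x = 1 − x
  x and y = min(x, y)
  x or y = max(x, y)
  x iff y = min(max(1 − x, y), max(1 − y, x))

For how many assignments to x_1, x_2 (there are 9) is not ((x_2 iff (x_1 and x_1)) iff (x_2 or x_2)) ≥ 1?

x_1 = 0, x_2 = 0 ↦ 1  ≥
x_1 = 0, x_2 = 1/2 ↦ 1/2  <
x_1 = 0, x_2 = 1 ↦ 1  ≥
x_1 = 1/2, x_2 = 0 ↦ 1/2  <
x_1 = 1/2, x_2 = 1/2 ↦ 1/2  <
x_1 = 1/2, x_2 = 1 ↦ 1/2  <
x_1 = 1, x_2 = 0 ↦ 0  <
x_1 = 1, x_2 = 1/2 ↦ 1/2  <
x_1 = 1, x_2 = 1 ↦ 0  <
So 2 of the 9 assignments meet the threshold.

2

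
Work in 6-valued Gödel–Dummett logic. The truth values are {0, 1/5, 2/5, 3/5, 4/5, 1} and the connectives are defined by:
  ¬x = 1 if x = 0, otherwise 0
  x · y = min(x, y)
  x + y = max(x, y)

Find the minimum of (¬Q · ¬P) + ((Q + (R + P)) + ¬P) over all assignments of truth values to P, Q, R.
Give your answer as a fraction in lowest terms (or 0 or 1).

1/5

Take P = 1/5, Q = 0, R = 0:
¬Q = ¬0 = 1
¬P = ¬1/5 = 0
¬Q · ¬P = 1 · 0 = 0
R + P = 0 + 1/5 = 1/5
Q + (R + P) = 0 + 1/5 = 1/5
¬P = ¬1/5 = 0
(Q + (R + P)) + ¬P = 1/5 + 0 = 1/5
(¬Q · ¬P) + ((Q + (R + P)) + ¬P) = 0 + 1/5 = 1/5
No assignment yields a value below 1/5, so this is the minimum.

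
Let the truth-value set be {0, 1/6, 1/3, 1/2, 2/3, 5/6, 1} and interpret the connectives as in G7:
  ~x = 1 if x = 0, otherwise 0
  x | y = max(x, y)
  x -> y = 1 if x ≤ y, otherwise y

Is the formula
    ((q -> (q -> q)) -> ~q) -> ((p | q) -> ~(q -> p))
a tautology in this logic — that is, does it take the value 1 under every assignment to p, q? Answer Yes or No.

Counterexample: take p = 1/6, q = 0.
q -> q = 0 -> 0 = 1
q -> (q -> q) = 0 -> 1 = 1
~q = ~0 = 1
(q -> (q -> q)) -> ~q = 1 -> 1 = 1
p | q = 1/6 | 0 = 1/6
q -> p = 0 -> 1/6 = 1
~(q -> p) = ~1 = 0
(p | q) -> ~(q -> p) = 1/6 -> 0 = 0
((q -> (q -> q)) -> ~q) -> ((p | q) -> ~(q -> p)) = 1 -> 0 = 0
This gives 0 ≠ 1.

No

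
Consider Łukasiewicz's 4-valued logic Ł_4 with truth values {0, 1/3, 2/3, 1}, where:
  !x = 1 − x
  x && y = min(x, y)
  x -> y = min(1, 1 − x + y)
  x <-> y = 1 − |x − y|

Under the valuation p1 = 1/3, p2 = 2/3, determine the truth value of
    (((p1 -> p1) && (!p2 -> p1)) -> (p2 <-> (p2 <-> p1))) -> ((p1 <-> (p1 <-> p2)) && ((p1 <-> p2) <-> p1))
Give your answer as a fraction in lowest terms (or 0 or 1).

2/3

p1 -> p1 = 1/3 -> 1/3 = 1
!p2 = !2/3 = 1/3
!p2 -> p1 = 1/3 -> 1/3 = 1
(p1 -> p1) && (!p2 -> p1) = 1 && 1 = 1
p2 <-> p1 = 2/3 <-> 1/3 = 2/3
p2 <-> (p2 <-> p1) = 2/3 <-> 2/3 = 1
((p1 -> p1) && (!p2 -> p1)) -> (p2 <-> (p2 <-> p1)) = 1 -> 1 = 1
p1 <-> p2 = 1/3 <-> 2/3 = 2/3
p1 <-> (p1 <-> p2) = 1/3 <-> 2/3 = 2/3
p1 <-> p2 = 1/3 <-> 2/3 = 2/3
(p1 <-> p2) <-> p1 = 2/3 <-> 1/3 = 2/3
(p1 <-> (p1 <-> p2)) && ((p1 <-> p2) <-> p1) = 2/3 && 2/3 = 2/3
(((p1 -> p1) && (!p2 -> p1)) -> (p2 <-> (p2 <-> p1))) -> ((p1 <-> (p1 <-> p2)) && ((p1 <-> p2) <-> p1)) = 1 -> 2/3 = 2/3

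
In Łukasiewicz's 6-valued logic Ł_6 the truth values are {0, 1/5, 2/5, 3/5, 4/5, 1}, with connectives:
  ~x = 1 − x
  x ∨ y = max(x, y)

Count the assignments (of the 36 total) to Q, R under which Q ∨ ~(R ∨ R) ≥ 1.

value 1: 11 assignments (counts)
value 4/5: 9 assignments
value 3/5: 7 assignments
value 2/5: 5 assignments
value 1/5: 3 assignments
value 0: 1 assignment
So 11 of the 36 assignments meet the threshold.

11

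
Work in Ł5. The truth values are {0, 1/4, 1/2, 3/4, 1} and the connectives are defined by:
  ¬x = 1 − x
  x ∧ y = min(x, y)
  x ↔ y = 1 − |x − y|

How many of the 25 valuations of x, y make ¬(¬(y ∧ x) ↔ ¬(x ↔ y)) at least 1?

1

value 1: 1 assignment (counts)
value 3/4: 3 assignments
value 1/2: 5 assignments
value 1/4: 7 assignments
value 0: 9 assignments
So 1 of the 25 assignments meets the threshold.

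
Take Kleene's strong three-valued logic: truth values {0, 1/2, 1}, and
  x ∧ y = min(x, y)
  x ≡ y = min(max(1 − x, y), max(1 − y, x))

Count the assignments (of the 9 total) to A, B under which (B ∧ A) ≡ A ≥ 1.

4

A = 0, B = 0 ↦ 1  ≥
A = 0, B = 1/2 ↦ 1  ≥
A = 0, B = 1 ↦ 1  ≥
A = 1/2, B = 0 ↦ 1/2  <
A = 1/2, B = 1/2 ↦ 1/2  <
A = 1/2, B = 1 ↦ 1/2  <
A = 1, B = 0 ↦ 0  <
A = 1, B = 1/2 ↦ 1/2  <
A = 1, B = 1 ↦ 1  ≥
So 4 of the 9 assignments meet the threshold.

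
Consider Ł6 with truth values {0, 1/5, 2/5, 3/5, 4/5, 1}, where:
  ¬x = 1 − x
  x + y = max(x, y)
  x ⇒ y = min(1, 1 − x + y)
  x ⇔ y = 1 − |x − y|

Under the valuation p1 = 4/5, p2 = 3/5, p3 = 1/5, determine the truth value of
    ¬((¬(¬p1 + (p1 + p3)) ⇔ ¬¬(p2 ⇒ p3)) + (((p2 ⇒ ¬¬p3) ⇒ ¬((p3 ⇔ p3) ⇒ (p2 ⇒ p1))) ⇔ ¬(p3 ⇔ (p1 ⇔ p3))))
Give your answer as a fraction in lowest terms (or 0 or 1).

1/5

¬p1 = ¬4/5 = 1/5
p1 + p3 = 4/5 + 1/5 = 4/5
¬p1 + (p1 + p3) = 1/5 + 4/5 = 4/5
¬(¬p1 + (p1 + p3)) = ¬4/5 = 1/5
p2 ⇒ p3 = 3/5 ⇒ 1/5 = 3/5
¬(p2 ⇒ p3) = ¬3/5 = 2/5
¬¬(p2 ⇒ p3) = ¬2/5 = 3/5
¬(¬p1 + (p1 + p3)) ⇔ ¬¬(p2 ⇒ p3) = 1/5 ⇔ 3/5 = 3/5
¬p3 = ¬1/5 = 4/5
¬¬p3 = ¬4/5 = 1/5
p2 ⇒ ¬¬p3 = 3/5 ⇒ 1/5 = 3/5
p3 ⇔ p3 = 1/5 ⇔ 1/5 = 1
p2 ⇒ p1 = 3/5 ⇒ 4/5 = 1
(p3 ⇔ p3) ⇒ (p2 ⇒ p1) = 1 ⇒ 1 = 1
¬((p3 ⇔ p3) ⇒ (p2 ⇒ p1)) = ¬1 = 0
(p2 ⇒ ¬¬p3) ⇒ ¬((p3 ⇔ p3) ⇒ (p2 ⇒ p1)) = 3/5 ⇒ 0 = 2/5
p1 ⇔ p3 = 4/5 ⇔ 1/5 = 2/5
p3 ⇔ (p1 ⇔ p3) = 1/5 ⇔ 2/5 = 4/5
¬(p3 ⇔ (p1 ⇔ p3)) = ¬4/5 = 1/5
((p2 ⇒ ¬¬p3) ⇒ ¬((p3 ⇔ p3) ⇒ (p2 ⇒ p1))) ⇔ ¬(p3 ⇔ (p1 ⇔ p3)) = 2/5 ⇔ 1/5 = 4/5
(¬(¬p1 + (p1 + p3)) ⇔ ¬¬(p2 ⇒ p3)) + (((p2 ⇒ ¬¬p3) ⇒ ¬((p3 ⇔ p3) ⇒ (p2 ⇒ p1))) ⇔ ¬(p3 ⇔ (p1 ⇔ p3))) = 3/5 + 4/5 = 4/5
¬((¬(¬p1 + (p1 + p3)) ⇔ ¬¬(p2 ⇒ p3)) + (((p2 ⇒ ¬¬p3) ⇒ ¬((p3 ⇔ p3) ⇒ (p2 ⇒ p1))) ⇔ ¬(p3 ⇔ (p1 ⇔ p3)))) = ¬4/5 = 1/5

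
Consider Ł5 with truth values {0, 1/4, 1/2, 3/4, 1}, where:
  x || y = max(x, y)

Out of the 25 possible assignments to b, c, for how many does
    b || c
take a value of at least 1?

value 1: 9 assignments (counts)
value 3/4: 7 assignments
value 1/2: 5 assignments
value 1/4: 3 assignments
value 0: 1 assignment
So 9 of the 25 assignments meet the threshold.

9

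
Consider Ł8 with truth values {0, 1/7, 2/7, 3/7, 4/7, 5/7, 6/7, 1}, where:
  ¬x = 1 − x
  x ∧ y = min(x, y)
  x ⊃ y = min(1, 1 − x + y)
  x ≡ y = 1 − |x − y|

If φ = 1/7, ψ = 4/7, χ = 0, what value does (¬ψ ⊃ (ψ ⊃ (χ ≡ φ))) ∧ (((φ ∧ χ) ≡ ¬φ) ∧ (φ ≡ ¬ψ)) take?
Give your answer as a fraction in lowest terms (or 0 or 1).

¬ψ = ¬4/7 = 3/7
χ ≡ φ = 0 ≡ 1/7 = 6/7
ψ ⊃ (χ ≡ φ) = 4/7 ⊃ 6/7 = 1
¬ψ ⊃ (ψ ⊃ (χ ≡ φ)) = 3/7 ⊃ 1 = 1
φ ∧ χ = 1/7 ∧ 0 = 0
¬φ = ¬1/7 = 6/7
(φ ∧ χ) ≡ ¬φ = 0 ≡ 6/7 = 1/7
¬ψ = ¬4/7 = 3/7
φ ≡ ¬ψ = 1/7 ≡ 3/7 = 5/7
((φ ∧ χ) ≡ ¬φ) ∧ (φ ≡ ¬ψ) = 1/7 ∧ 5/7 = 1/7
(¬ψ ⊃ (ψ ⊃ (χ ≡ φ))) ∧ (((φ ∧ χ) ≡ ¬φ) ∧ (φ ≡ ¬ψ)) = 1 ∧ 1/7 = 1/7

1/7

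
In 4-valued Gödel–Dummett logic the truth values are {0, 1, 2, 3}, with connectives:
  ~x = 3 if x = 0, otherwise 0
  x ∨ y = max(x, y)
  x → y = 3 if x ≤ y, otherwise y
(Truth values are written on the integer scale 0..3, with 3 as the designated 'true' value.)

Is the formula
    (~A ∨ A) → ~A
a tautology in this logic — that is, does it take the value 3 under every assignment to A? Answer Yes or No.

Counterexample: take A = 1.
~A = ~1 = 0
~A ∨ A = 0 ∨ 1 = 1
(~A ∨ A) → ~A = 1 → 0 = 0
This gives 0 ≠ 3.

No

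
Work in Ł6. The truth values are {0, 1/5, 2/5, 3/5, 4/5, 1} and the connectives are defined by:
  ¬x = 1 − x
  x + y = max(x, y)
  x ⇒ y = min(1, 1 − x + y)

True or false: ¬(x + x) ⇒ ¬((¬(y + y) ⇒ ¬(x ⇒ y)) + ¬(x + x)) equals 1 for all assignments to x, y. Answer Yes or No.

No

Counterexample: take x = 0, y = 0.
x + x = 0 + 0 = 0
¬(x + x) = ¬0 = 1
y + y = 0 + 0 = 0
¬(y + y) = ¬0 = 1
x ⇒ y = 0 ⇒ 0 = 1
¬(x ⇒ y) = ¬1 = 0
¬(y + y) ⇒ ¬(x ⇒ y) = 1 ⇒ 0 = 0
(¬(y + y) ⇒ ¬(x ⇒ y)) + ¬(x + x) = 0 + 1 = 1
¬((¬(y + y) ⇒ ¬(x ⇒ y)) + ¬(x + x)) = ¬1 = 0
¬(x + x) ⇒ ¬((¬(y + y) ⇒ ¬(x ⇒ y)) + ¬(x + x)) = 1 ⇒ 0 = 0
This gives 0 ≠ 1.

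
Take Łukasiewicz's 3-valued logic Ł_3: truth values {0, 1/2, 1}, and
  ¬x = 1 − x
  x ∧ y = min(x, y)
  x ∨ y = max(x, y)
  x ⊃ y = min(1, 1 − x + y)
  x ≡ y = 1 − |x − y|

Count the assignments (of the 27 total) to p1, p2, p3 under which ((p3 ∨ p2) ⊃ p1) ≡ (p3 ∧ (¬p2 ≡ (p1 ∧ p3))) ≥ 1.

7

value 1: 7 assignments (counts)
value 1/2: 12 assignments
value 0: 8 assignments
So 7 of the 27 assignments meet the threshold.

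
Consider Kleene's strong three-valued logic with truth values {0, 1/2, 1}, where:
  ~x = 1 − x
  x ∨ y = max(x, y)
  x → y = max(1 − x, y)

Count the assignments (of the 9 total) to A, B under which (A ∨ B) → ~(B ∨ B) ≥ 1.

A = 0, B = 0 ↦ 1  ≥
A = 0, B = 1/2 ↦ 1/2  <
A = 0, B = 1 ↦ 0  <
A = 1/2, B = 0 ↦ 1  ≥
A = 1/2, B = 1/2 ↦ 1/2  <
A = 1/2, B = 1 ↦ 0  <
A = 1, B = 0 ↦ 1  ≥
A = 1, B = 1/2 ↦ 1/2  <
A = 1, B = 1 ↦ 0  <
So 3 of the 9 assignments meet the threshold.

3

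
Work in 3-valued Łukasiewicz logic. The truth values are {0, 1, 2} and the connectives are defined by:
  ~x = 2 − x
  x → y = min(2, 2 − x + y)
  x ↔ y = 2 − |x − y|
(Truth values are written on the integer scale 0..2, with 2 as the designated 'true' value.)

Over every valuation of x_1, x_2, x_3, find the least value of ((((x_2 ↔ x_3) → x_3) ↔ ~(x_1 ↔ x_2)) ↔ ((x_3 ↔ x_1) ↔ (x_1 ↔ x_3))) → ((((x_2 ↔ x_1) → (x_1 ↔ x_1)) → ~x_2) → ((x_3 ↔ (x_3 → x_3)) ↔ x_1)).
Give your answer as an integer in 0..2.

1

Take x_1 = 2, x_2 = 0, x_3 = 1:
x_2 ↔ x_3 = 0 ↔ 1 = 1
(x_2 ↔ x_3) → x_3 = 1 → 1 = 2
x_1 ↔ x_2 = 2 ↔ 0 = 0
~(x_1 ↔ x_2) = ~0 = 2
((x_2 ↔ x_3) → x_3) ↔ ~(x_1 ↔ x_2) = 2 ↔ 2 = 2
x_3 ↔ x_1 = 1 ↔ 2 = 1
x_1 ↔ x_3 = 2 ↔ 1 = 1
(x_3 ↔ x_1) ↔ (x_1 ↔ x_3) = 1 ↔ 1 = 2
(((x_2 ↔ x_3) → x_3) ↔ ~(x_1 ↔ x_2)) ↔ ((x_3 ↔ x_1) ↔ (x_1 ↔ x_3)) = 2 ↔ 2 = 2
x_2 ↔ x_1 = 0 ↔ 2 = 0
x_1 ↔ x_1 = 2 ↔ 2 = 2
(x_2 ↔ x_1) → (x_1 ↔ x_1) = 0 → 2 = 2
~x_2 = ~0 = 2
((x_2 ↔ x_1) → (x_1 ↔ x_1)) → ~x_2 = 2 → 2 = 2
x_3 → x_3 = 1 → 1 = 2
x_3 ↔ (x_3 → x_3) = 1 ↔ 2 = 1
(x_3 ↔ (x_3 → x_3)) ↔ x_1 = 1 ↔ 2 = 1
(((x_2 ↔ x_1) → (x_1 ↔ x_1)) → ~x_2) → ((x_3 ↔ (x_3 → x_3)) ↔ x_1) = 2 → 1 = 1
((((x_2 ↔ x_3) → x_3) ↔ ~(x_1 ↔ x_2)) ↔ ((x_3 ↔ x_1) ↔ (x_1 ↔ x_3))) → ((((x_2 ↔ x_1) → (x_1 ↔ x_1)) → ~x_2) → ((x_3 ↔ (x_3 → x_3)) ↔ x_1)) = 2 → 1 = 1
No assignment yields a value below 1, so this is the minimum.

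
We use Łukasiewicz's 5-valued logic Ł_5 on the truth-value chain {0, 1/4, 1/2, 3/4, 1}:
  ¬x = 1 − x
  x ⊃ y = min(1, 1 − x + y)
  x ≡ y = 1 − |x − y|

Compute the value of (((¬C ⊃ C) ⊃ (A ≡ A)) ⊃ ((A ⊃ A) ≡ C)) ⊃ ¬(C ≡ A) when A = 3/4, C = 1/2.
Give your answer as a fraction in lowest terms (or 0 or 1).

3/4

¬C = ¬1/2 = 1/2
¬C ⊃ C = 1/2 ⊃ 1/2 = 1
A ≡ A = 3/4 ≡ 3/4 = 1
(¬C ⊃ C) ⊃ (A ≡ A) = 1 ⊃ 1 = 1
A ⊃ A = 3/4 ⊃ 3/4 = 1
(A ⊃ A) ≡ C = 1 ≡ 1/2 = 1/2
((¬C ⊃ C) ⊃ (A ≡ A)) ⊃ ((A ⊃ A) ≡ C) = 1 ⊃ 1/2 = 1/2
C ≡ A = 1/2 ≡ 3/4 = 3/4
¬(C ≡ A) = ¬3/4 = 1/4
(((¬C ⊃ C) ⊃ (A ≡ A)) ⊃ ((A ⊃ A) ≡ C)) ⊃ ¬(C ≡ A) = 1/2 ⊃ 1/4 = 3/4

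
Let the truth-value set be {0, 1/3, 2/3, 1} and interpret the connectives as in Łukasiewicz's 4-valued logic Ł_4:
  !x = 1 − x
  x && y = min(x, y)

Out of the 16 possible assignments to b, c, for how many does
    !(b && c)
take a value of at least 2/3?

12

b = 0, c = 0 ↦ 1  ≥
b = 0, c = 1/3 ↦ 1  ≥
b = 0, c = 2/3 ↦ 1  ≥
b = 0, c = 1 ↦ 1  ≥
b = 1/3, c = 0 ↦ 1  ≥
b = 1/3, c = 1/3 ↦ 2/3  ≥
b = 1/3, c = 2/3 ↦ 2/3  ≥
b = 1/3, c = 1 ↦ 2/3  ≥
b = 2/3, c = 0 ↦ 1  ≥
b = 2/3, c = 1/3 ↦ 2/3  ≥
b = 2/3, c = 2/3 ↦ 1/3  <
b = 2/3, c = 1 ↦ 1/3  <
b = 1, c = 0 ↦ 1  ≥
b = 1, c = 1/3 ↦ 2/3  ≥
b = 1, c = 2/3 ↦ 1/3  <
b = 1, c = 1 ↦ 0  <
So 12 of the 16 assignments meet the threshold.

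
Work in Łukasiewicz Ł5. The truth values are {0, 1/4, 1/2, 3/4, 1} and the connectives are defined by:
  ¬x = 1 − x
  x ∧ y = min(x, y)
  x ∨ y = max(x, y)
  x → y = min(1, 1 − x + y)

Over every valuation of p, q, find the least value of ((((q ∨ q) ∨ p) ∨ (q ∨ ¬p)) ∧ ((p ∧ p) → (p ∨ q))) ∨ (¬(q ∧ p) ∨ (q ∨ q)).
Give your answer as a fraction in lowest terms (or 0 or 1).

1/2

Take p = 1/2, q = 1/2:
q ∨ q = 1/2 ∨ 1/2 = 1/2
(q ∨ q) ∨ p = 1/2 ∨ 1/2 = 1/2
¬p = ¬1/2 = 1/2
q ∨ ¬p = 1/2 ∨ 1/2 = 1/2
((q ∨ q) ∨ p) ∨ (q ∨ ¬p) = 1/2 ∨ 1/2 = 1/2
p ∧ p = 1/2 ∧ 1/2 = 1/2
p ∨ q = 1/2 ∨ 1/2 = 1/2
(p ∧ p) → (p ∨ q) = 1/2 → 1/2 = 1
(((q ∨ q) ∨ p) ∨ (q ∨ ¬p)) ∧ ((p ∧ p) → (p ∨ q)) = 1/2 ∧ 1 = 1/2
q ∧ p = 1/2 ∧ 1/2 = 1/2
¬(q ∧ p) = ¬1/2 = 1/2
q ∨ q = 1/2 ∨ 1/2 = 1/2
¬(q ∧ p) ∨ (q ∨ q) = 1/2 ∨ 1/2 = 1/2
((((q ∨ q) ∨ p) ∨ (q ∨ ¬p)) ∧ ((p ∧ p) → (p ∨ q))) ∨ (¬(q ∧ p) ∨ (q ∨ q)) = 1/2 ∨ 1/2 = 1/2
No assignment yields a value below 1/2, so this is the minimum.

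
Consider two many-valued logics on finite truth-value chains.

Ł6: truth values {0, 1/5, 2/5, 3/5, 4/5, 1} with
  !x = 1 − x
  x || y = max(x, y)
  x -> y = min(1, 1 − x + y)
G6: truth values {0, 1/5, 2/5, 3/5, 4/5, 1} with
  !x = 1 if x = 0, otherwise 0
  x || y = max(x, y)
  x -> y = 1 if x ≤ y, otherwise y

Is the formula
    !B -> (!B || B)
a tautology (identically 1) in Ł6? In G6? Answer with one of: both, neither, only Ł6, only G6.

both

In Ł6: every assignment gives 1 — tautology.
In G6: every assignment gives 1 — tautology.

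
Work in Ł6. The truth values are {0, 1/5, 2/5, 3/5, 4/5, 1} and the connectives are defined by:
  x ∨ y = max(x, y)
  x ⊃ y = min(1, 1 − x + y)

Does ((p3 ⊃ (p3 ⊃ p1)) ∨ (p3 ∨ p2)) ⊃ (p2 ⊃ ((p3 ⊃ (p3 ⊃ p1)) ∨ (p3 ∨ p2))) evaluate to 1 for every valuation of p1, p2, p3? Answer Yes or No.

At p1 = 4/5, p2 = 1/5, p3 = 4/5, for instance:
p3 ⊃ p1 = 4/5 ⊃ 4/5 = 1
p3 ⊃ (p3 ⊃ p1) = 4/5 ⊃ 1 = 1
p3 ∨ p2 = 4/5 ∨ 1/5 = 4/5
(p3 ⊃ (p3 ⊃ p1)) ∨ (p3 ∨ p2) = 1 ∨ 4/5 = 1
p2 ⊃ ((p3 ⊃ (p3 ⊃ p1)) ∨ (p3 ∨ p2)) = 1/5 ⊃ 1 = 1
((p3 ⊃ (p3 ⊃ p1)) ∨ (p3 ∨ p2)) ⊃ (p2 ⊃ ((p3 ⊃ (p3 ⊃ p1)) ∨ (p3 ∨ p2))) = 1 ⊃ 1 = 1
and checking the remaining 215 assignments likewise gives ≥ 1 in every case.

Yes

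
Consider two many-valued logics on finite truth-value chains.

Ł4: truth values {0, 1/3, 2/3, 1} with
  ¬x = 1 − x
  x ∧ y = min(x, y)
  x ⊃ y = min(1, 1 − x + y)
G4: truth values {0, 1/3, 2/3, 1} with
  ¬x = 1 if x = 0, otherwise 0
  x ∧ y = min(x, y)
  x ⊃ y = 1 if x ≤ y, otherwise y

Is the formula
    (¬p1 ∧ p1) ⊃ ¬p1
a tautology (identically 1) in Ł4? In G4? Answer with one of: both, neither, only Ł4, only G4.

In Ł4: every assignment gives 1 — tautology.
In G4: every assignment gives 1 — tautology.

both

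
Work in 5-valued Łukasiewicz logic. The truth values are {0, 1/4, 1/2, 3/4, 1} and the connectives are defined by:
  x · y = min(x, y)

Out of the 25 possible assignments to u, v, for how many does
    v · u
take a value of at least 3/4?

4

value 1: 1 assignment (counts)
value 3/4: 3 assignments (counts)
value 1/2: 5 assignments
value 1/4: 7 assignments
value 0: 9 assignments
So 4 of the 25 assignments meet the threshold.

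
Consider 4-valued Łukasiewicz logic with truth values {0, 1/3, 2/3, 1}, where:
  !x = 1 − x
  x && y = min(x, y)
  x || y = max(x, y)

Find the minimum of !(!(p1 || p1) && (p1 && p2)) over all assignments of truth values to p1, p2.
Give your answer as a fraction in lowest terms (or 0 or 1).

2/3

Take p1 = 1/3, p2 = 1/3:
p1 || p1 = 1/3 || 1/3 = 1/3
!(p1 || p1) = !1/3 = 2/3
p1 && p2 = 1/3 && 1/3 = 1/3
!(p1 || p1) && (p1 && p2) = 2/3 && 1/3 = 1/3
!(!(p1 || p1) && (p1 && p2)) = !1/3 = 2/3
No assignment yields a value below 2/3, so this is the minimum.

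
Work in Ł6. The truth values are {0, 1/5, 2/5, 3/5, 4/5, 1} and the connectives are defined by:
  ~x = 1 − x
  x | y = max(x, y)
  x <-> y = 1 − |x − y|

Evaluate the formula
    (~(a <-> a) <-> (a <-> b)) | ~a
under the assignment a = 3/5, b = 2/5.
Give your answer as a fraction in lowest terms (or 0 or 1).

a <-> a = 3/5 <-> 3/5 = 1
~(a <-> a) = ~1 = 0
a <-> b = 3/5 <-> 2/5 = 4/5
~(a <-> a) <-> (a <-> b) = 0 <-> 4/5 = 1/5
~a = ~3/5 = 2/5
(~(a <-> a) <-> (a <-> b)) | ~a = 1/5 | 2/5 = 2/5

2/5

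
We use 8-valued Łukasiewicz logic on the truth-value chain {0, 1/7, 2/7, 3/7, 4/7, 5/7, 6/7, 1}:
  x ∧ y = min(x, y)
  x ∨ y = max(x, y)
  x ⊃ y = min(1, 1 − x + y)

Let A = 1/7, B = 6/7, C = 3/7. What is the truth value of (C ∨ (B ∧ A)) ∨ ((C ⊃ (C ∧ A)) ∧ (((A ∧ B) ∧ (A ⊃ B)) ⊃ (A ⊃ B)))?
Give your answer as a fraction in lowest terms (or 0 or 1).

5/7

B ∧ A = 6/7 ∧ 1/7 = 1/7
C ∨ (B ∧ A) = 3/7 ∨ 1/7 = 3/7
C ∧ A = 3/7 ∧ 1/7 = 1/7
C ⊃ (C ∧ A) = 3/7 ⊃ 1/7 = 5/7
A ∧ B = 1/7 ∧ 6/7 = 1/7
A ⊃ B = 1/7 ⊃ 6/7 = 1
(A ∧ B) ∧ (A ⊃ B) = 1/7 ∧ 1 = 1/7
A ⊃ B = 1/7 ⊃ 6/7 = 1
((A ∧ B) ∧ (A ⊃ B)) ⊃ (A ⊃ B) = 1/7 ⊃ 1 = 1
(C ⊃ (C ∧ A)) ∧ (((A ∧ B) ∧ (A ⊃ B)) ⊃ (A ⊃ B)) = 5/7 ∧ 1 = 5/7
(C ∨ (B ∧ A)) ∨ ((C ⊃ (C ∧ A)) ∧ (((A ∧ B) ∧ (A ⊃ B)) ⊃ (A ⊃ B))) = 3/7 ∨ 5/7 = 5/7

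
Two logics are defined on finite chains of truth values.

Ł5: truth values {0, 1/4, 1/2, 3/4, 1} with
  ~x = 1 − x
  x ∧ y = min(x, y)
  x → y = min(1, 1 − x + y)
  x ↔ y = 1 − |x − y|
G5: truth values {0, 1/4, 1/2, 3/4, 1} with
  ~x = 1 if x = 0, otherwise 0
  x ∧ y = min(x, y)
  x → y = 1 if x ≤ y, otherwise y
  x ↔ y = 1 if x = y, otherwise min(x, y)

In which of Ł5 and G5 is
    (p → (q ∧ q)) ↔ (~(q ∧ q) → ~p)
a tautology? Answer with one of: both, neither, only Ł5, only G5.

In Ł5: every assignment gives 1 — tautology.
In G5: at p = 1/2, q = 1/4 the value is 1/4 — not a tautology.

only Ł5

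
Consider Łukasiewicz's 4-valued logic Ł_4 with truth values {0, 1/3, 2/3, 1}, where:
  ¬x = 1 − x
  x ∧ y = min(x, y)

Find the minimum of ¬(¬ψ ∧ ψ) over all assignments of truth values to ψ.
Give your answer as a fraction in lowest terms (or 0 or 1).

Take ψ = 1/3:
¬ψ = ¬1/3 = 2/3
¬ψ ∧ ψ = 2/3 ∧ 1/3 = 1/3
¬(¬ψ ∧ ψ) = ¬1/3 = 2/3
No assignment yields a value below 2/3, so this is the minimum.

2/3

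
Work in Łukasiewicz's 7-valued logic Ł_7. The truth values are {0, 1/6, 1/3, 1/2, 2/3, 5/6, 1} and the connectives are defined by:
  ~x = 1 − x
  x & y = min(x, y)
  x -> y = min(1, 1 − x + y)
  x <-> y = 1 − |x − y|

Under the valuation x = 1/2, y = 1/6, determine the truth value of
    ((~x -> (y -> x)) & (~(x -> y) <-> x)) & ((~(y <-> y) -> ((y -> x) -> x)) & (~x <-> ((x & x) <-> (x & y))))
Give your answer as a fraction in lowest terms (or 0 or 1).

~x = ~1/2 = 1/2
y -> x = 1/6 -> 1/2 = 1
~x -> (y -> x) = 1/2 -> 1 = 1
x -> y = 1/2 -> 1/6 = 2/3
~(x -> y) = ~2/3 = 1/3
~(x -> y) <-> x = 1/3 <-> 1/2 = 5/6
(~x -> (y -> x)) & (~(x -> y) <-> x) = 1 & 5/6 = 5/6
y <-> y = 1/6 <-> 1/6 = 1
~(y <-> y) = ~1 = 0
y -> x = 1/6 -> 1/2 = 1
(y -> x) -> x = 1 -> 1/2 = 1/2
~(y <-> y) -> ((y -> x) -> x) = 0 -> 1/2 = 1
~x = ~1/2 = 1/2
x & x = 1/2 & 1/2 = 1/2
x & y = 1/2 & 1/6 = 1/6
(x & x) <-> (x & y) = 1/2 <-> 1/6 = 2/3
~x <-> ((x & x) <-> (x & y)) = 1/2 <-> 2/3 = 5/6
(~(y <-> y) -> ((y -> x) -> x)) & (~x <-> ((x & x) <-> (x & y))) = 1 & 5/6 = 5/6
((~x -> (y -> x)) & (~(x -> y) <-> x)) & ((~(y <-> y) -> ((y -> x) -> x)) & (~x <-> ((x & x) <-> (x & y)))) = 5/6 & 5/6 = 5/6

5/6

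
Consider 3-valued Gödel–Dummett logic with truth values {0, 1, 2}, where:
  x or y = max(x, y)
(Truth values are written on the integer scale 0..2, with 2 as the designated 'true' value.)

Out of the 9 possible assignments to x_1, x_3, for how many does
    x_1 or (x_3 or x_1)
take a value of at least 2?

x_1 = 0, x_3 = 0 ↦ 0  <
x_1 = 0, x_3 = 1 ↦ 1  <
x_1 = 0, x_3 = 2 ↦ 2  ≥
x_1 = 1, x_3 = 0 ↦ 1  <
x_1 = 1, x_3 = 1 ↦ 1  <
x_1 = 1, x_3 = 2 ↦ 2  ≥
x_1 = 2, x_3 = 0 ↦ 2  ≥
x_1 = 2, x_3 = 1 ↦ 2  ≥
x_1 = 2, x_3 = 2 ↦ 2  ≥
So 5 of the 9 assignments meet the threshold.

5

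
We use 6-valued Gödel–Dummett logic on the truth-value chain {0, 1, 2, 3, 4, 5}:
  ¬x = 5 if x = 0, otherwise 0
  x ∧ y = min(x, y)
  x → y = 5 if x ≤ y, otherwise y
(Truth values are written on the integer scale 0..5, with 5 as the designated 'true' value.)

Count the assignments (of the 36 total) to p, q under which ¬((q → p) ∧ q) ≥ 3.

value 5: 11 assignments (counts)
value 0: 25 assignments
So 11 of the 36 assignments meet the threshold.

11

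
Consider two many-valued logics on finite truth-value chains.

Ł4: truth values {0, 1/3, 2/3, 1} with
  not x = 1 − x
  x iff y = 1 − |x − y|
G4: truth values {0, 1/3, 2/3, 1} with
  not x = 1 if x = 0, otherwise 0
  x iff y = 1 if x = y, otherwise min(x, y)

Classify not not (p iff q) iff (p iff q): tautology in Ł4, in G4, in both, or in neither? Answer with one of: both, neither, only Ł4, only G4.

only Ł4

In Ł4: every assignment gives 1 — tautology.
In G4: at p = 1/3, q = 2/3 the value is 1/3 — not a tautology.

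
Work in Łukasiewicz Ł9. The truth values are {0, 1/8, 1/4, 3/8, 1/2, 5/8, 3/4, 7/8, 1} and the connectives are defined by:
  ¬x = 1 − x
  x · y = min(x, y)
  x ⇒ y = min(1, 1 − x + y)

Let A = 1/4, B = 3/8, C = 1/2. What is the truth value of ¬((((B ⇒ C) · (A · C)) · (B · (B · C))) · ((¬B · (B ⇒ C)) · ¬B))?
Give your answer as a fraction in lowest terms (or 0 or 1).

3/4

B ⇒ C = 3/8 ⇒ 1/2 = 1
A · C = 1/4 · 1/2 = 1/4
(B ⇒ C) · (A · C) = 1 · 1/4 = 1/4
B · C = 3/8 · 1/2 = 3/8
B · (B · C) = 3/8 · 3/8 = 3/8
((B ⇒ C) · (A · C)) · (B · (B · C)) = 1/4 · 3/8 = 1/4
¬B = ¬3/8 = 5/8
B ⇒ C = 3/8 ⇒ 1/2 = 1
¬B · (B ⇒ C) = 5/8 · 1 = 5/8
¬B = ¬3/8 = 5/8
(¬B · (B ⇒ C)) · ¬B = 5/8 · 5/8 = 5/8
(((B ⇒ C) · (A · C)) · (B · (B · C))) · ((¬B · (B ⇒ C)) · ¬B) = 1/4 · 5/8 = 1/4
¬((((B ⇒ C) · (A · C)) · (B · (B · C))) · ((¬B · (B ⇒ C)) · ¬B)) = ¬1/4 = 3/4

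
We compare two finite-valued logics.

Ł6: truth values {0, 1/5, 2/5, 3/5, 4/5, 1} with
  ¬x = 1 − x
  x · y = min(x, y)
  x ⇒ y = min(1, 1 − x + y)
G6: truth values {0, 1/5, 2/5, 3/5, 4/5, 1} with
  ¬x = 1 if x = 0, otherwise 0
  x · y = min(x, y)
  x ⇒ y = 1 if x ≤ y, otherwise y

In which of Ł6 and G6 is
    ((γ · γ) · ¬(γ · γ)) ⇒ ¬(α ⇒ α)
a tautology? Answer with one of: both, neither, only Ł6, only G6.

In Ł6: at α = 0, γ = 1/5 the value is 4/5 — not a tautology.
In G6: every assignment gives 1 — tautology.

only G6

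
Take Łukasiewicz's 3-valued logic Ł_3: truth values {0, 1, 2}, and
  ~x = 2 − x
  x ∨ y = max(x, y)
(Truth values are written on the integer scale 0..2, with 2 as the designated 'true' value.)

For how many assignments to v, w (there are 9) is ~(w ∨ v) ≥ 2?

1

v = 0, w = 0 ↦ 2  ≥
v = 0, w = 1 ↦ 1  <
v = 0, w = 2 ↦ 0  <
v = 1, w = 0 ↦ 1  <
v = 1, w = 1 ↦ 1  <
v = 1, w = 2 ↦ 0  <
v = 2, w = 0 ↦ 0  <
v = 2, w = 1 ↦ 0  <
v = 2, w = 2 ↦ 0  <
So 1 of the 9 assignments meets the threshold.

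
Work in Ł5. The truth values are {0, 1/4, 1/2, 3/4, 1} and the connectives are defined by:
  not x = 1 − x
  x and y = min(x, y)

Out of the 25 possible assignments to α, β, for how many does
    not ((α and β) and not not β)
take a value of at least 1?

value 1: 9 assignments (counts)
value 3/4: 7 assignments
value 1/2: 5 assignments
value 1/4: 3 assignments
value 0: 1 assignment
So 9 of the 25 assignments meet the threshold.

9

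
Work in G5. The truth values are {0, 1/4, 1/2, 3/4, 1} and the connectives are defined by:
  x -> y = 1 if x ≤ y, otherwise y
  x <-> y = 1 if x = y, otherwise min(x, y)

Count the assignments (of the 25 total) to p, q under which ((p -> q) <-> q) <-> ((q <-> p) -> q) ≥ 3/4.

value 1: 19 assignments (counts)
value 3/4: 3 assignments (counts)
value 1/2: 2 assignments
value 1/4: 1 assignment
So 22 of the 25 assignments meet the threshold.

22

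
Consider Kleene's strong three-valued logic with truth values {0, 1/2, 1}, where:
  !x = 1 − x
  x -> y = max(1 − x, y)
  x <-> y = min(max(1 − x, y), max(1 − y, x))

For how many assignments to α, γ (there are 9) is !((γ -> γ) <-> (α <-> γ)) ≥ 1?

2

α = 0, γ = 0 ↦ 0  <
α = 0, γ = 1/2 ↦ 1/2  <
α = 0, γ = 1 ↦ 1  ≥
α = 1/2, γ = 0 ↦ 1/2  <
α = 1/2, γ = 1/2 ↦ 1/2  <
α = 1/2, γ = 1 ↦ 1/2  <
α = 1, γ = 0 ↦ 1  ≥
α = 1, γ = 1/2 ↦ 1/2  <
α = 1, γ = 1 ↦ 0  <
So 2 of the 9 assignments meet the threshold.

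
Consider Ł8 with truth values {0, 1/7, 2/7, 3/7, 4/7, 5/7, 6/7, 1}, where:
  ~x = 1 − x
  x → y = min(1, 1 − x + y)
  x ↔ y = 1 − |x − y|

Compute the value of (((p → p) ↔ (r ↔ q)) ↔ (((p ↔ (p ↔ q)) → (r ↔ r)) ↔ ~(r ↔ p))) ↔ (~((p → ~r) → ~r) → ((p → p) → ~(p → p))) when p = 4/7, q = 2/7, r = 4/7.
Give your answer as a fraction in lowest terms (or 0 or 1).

5/7

p → p = 4/7 → 4/7 = 1
r ↔ q = 4/7 ↔ 2/7 = 5/7
(p → p) ↔ (r ↔ q) = 1 ↔ 5/7 = 5/7
p ↔ q = 4/7 ↔ 2/7 = 5/7
p ↔ (p ↔ q) = 4/7 ↔ 5/7 = 6/7
r ↔ r = 4/7 ↔ 4/7 = 1
(p ↔ (p ↔ q)) → (r ↔ r) = 6/7 → 1 = 1
r ↔ p = 4/7 ↔ 4/7 = 1
~(r ↔ p) = ~1 = 0
((p ↔ (p ↔ q)) → (r ↔ r)) ↔ ~(r ↔ p) = 1 ↔ 0 = 0
((p → p) ↔ (r ↔ q)) ↔ (((p ↔ (p ↔ q)) → (r ↔ r)) ↔ ~(r ↔ p)) = 5/7 ↔ 0 = 2/7
~r = ~4/7 = 3/7
p → ~r = 4/7 → 3/7 = 6/7
~r = ~4/7 = 3/7
(p → ~r) → ~r = 6/7 → 3/7 = 4/7
~((p → ~r) → ~r) = ~4/7 = 3/7
p → p = 4/7 → 4/7 = 1
p → p = 4/7 → 4/7 = 1
~(p → p) = ~1 = 0
(p → p) → ~(p → p) = 1 → 0 = 0
~((p → ~r) → ~r) → ((p → p) → ~(p → p)) = 3/7 → 0 = 4/7
(((p → p) ↔ (r ↔ q)) ↔ (((p ↔ (p ↔ q)) → (r ↔ r)) ↔ ~(r ↔ p))) ↔ (~((p → ~r) → ~r) → ((p → p) → ~(p → p))) = 2/7 ↔ 4/7 = 5/7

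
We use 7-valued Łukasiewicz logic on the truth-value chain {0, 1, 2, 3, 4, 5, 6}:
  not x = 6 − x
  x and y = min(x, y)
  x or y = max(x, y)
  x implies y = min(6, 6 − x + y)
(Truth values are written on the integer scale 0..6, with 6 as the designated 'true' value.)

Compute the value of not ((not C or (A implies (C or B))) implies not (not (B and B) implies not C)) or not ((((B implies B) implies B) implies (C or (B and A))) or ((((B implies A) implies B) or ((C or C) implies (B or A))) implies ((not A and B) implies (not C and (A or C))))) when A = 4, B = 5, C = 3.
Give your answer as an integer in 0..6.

not C = not 3 = 3
C or B = 3 or 5 = 5
A implies (C or B) = 4 implies 5 = 6
not C or (A implies (C or B)) = 3 or 6 = 6
B and B = 5 and 5 = 5
not (B and B) = not 5 = 1
not C = not 3 = 3
not (B and B) implies not C = 1 implies 3 = 6
not (not (B and B) implies not C) = not 6 = 0
(not C or (A implies (C or B))) implies not (not (B and B) implies not C) = 6 implies 0 = 0
not ((not C or (A implies (C or B))) implies not (not (B and B) implies not C)) = not 0 = 6
B implies B = 5 implies 5 = 6
(B implies B) implies B = 6 implies 5 = 5
B and A = 5 and 4 = 4
C or (B and A) = 3 or 4 = 4
((B implies B) implies B) implies (C or (B and A)) = 5 implies 4 = 5
B implies A = 5 implies 4 = 5
(B implies A) implies B = 5 implies 5 = 6
C or C = 3 or 3 = 3
B or A = 5 or 4 = 5
(C or C) implies (B or A) = 3 implies 5 = 6
((B implies A) implies B) or ((C or C) implies (B or A)) = 6 or 6 = 6
not A = not 4 = 2
not A and B = 2 and 5 = 2
not C = not 3 = 3
A or C = 4 or 3 = 4
not C and (A or C) = 3 and 4 = 3
(not A and B) implies (not C and (A or C)) = 2 implies 3 = 6
(((B implies A) implies B) or ((C or C) implies (B or A))) implies ((not A and B) implies (not C and (A or C))) = 6 implies 6 = 6
(((B implies B) implies B) implies (C or (B and A))) or ((((B implies A) implies B) or ((C or C) implies (B or A))) implies ((not A and B) implies (not C and (A or C)))) = 5 or 6 = 6
not ((((B implies B) implies B) implies (C or (B and A))) or ((((B implies A) implies B) or ((C or C) implies (B or A))) implies ((not A and B) implies (not C and (A or C))))) = not 6 = 0
not ((not C or (A implies (C or B))) implies not (not (B and B) implies not C)) or not ((((B implies B) implies B) implies (C or (B and A))) or ((((B implies A) implies B) or ((C or C) implies (B or A))) implies ((not A and B) implies (not C and (A or C))))) = 6 or 0 = 6

6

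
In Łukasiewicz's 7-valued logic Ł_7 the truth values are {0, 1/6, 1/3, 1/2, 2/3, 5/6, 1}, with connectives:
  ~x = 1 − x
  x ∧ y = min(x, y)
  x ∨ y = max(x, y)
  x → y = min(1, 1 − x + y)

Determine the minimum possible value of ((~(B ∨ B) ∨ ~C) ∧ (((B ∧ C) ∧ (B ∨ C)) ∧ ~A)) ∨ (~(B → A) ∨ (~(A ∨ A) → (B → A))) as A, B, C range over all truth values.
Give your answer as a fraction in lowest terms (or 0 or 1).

Take A = 0, B = 1/2, C = 0:
B ∨ B = 1/2 ∨ 1/2 = 1/2
~(B ∨ B) = ~1/2 = 1/2
~C = ~0 = 1
~(B ∨ B) ∨ ~C = 1/2 ∨ 1 = 1
B ∧ C = 1/2 ∧ 0 = 0
B ∨ C = 1/2 ∨ 0 = 1/2
(B ∧ C) ∧ (B ∨ C) = 0 ∧ 1/2 = 0
~A = ~0 = 1
((B ∧ C) ∧ (B ∨ C)) ∧ ~A = 0 ∧ 1 = 0
(~(B ∨ B) ∨ ~C) ∧ (((B ∧ C) ∧ (B ∨ C)) ∧ ~A) = 1 ∧ 0 = 0
B → A = 1/2 → 0 = 1/2
~(B → A) = ~1/2 = 1/2
A ∨ A = 0 ∨ 0 = 0
~(A ∨ A) = ~0 = 1
B → A = 1/2 → 0 = 1/2
~(A ∨ A) → (B → A) = 1 → 1/2 = 1/2
~(B → A) ∨ (~(A ∨ A) → (B → A)) = 1/2 ∨ 1/2 = 1/2
((~(B ∨ B) ∨ ~C) ∧ (((B ∧ C) ∧ (B ∨ C)) ∧ ~A)) ∨ (~(B → A) ∨ (~(A ∨ A) → (B → A))) = 0 ∨ 1/2 = 1/2
No assignment yields a value below 1/2, so this is the minimum.

1/2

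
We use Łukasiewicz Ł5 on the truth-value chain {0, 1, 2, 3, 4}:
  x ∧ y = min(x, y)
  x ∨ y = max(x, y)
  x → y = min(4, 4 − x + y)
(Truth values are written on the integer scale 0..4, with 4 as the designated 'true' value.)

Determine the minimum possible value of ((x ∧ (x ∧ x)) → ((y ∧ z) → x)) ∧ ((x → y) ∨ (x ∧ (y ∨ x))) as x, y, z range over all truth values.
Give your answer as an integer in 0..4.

Take x = 2, y = 0, z = 0:
x ∧ x = 2 ∧ 2 = 2
x ∧ (x ∧ x) = 2 ∧ 2 = 2
y ∧ z = 0 ∧ 0 = 0
(y ∧ z) → x = 0 → 2 = 4
(x ∧ (x ∧ x)) → ((y ∧ z) → x) = 2 → 4 = 4
x → y = 2 → 0 = 2
y ∨ x = 0 ∨ 2 = 2
x ∧ (y ∨ x) = 2 ∧ 2 = 2
(x → y) ∨ (x ∧ (y ∨ x)) = 2 ∨ 2 = 2
((x ∧ (x ∧ x)) → ((y ∧ z) → x)) ∧ ((x → y) ∨ (x ∧ (y ∨ x))) = 4 ∧ 2 = 2
No assignment yields a value below 2, so this is the minimum.

2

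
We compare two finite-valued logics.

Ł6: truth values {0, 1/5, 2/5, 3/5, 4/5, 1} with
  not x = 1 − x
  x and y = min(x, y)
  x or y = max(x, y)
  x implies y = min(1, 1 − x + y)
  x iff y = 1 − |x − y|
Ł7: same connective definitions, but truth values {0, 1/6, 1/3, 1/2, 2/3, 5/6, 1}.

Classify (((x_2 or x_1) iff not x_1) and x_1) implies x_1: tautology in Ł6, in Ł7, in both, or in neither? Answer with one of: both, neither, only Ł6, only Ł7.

both

In Ł6: every assignment gives 1 — tautology.
In Ł7: every assignment gives 1 — tautology.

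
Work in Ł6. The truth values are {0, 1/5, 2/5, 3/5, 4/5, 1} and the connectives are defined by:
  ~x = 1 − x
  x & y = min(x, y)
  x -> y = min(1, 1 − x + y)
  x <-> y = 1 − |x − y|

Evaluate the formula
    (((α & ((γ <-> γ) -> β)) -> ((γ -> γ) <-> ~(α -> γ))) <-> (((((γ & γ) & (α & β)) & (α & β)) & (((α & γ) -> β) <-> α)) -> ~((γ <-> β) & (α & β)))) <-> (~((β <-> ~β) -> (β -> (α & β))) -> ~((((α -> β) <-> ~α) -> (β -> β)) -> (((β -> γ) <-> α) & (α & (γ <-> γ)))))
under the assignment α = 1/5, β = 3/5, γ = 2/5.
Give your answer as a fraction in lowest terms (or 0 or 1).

γ <-> γ = 2/5 <-> 2/5 = 1
(γ <-> γ) -> β = 1 -> 3/5 = 3/5
α & ((γ <-> γ) -> β) = 1/5 & 3/5 = 1/5
γ -> γ = 2/5 -> 2/5 = 1
α -> γ = 1/5 -> 2/5 = 1
~(α -> γ) = ~1 = 0
(γ -> γ) <-> ~(α -> γ) = 1 <-> 0 = 0
(α & ((γ <-> γ) -> β)) -> ((γ -> γ) <-> ~(α -> γ)) = 1/5 -> 0 = 4/5
γ & γ = 2/5 & 2/5 = 2/5
α & β = 1/5 & 3/5 = 1/5
(γ & γ) & (α & β) = 2/5 & 1/5 = 1/5
α & β = 1/5 & 3/5 = 1/5
((γ & γ) & (α & β)) & (α & β) = 1/5 & 1/5 = 1/5
α & γ = 1/5 & 2/5 = 1/5
(α & γ) -> β = 1/5 -> 3/5 = 1
((α & γ) -> β) <-> α = 1 <-> 1/5 = 1/5
(((γ & γ) & (α & β)) & (α & β)) & (((α & γ) -> β) <-> α) = 1/5 & 1/5 = 1/5
γ <-> β = 2/5 <-> 3/5 = 4/5
α & β = 1/5 & 3/5 = 1/5
(γ <-> β) & (α & β) = 4/5 & 1/5 = 1/5
~((γ <-> β) & (α & β)) = ~1/5 = 4/5
((((γ & γ) & (α & β)) & (α & β)) & (((α & γ) -> β) <-> α)) -> ~((γ <-> β) & (α & β)) = 1/5 -> 4/5 = 1
((α & ((γ <-> γ) -> β)) -> ((γ -> γ) <-> ~(α -> γ))) <-> (((((γ & γ) & (α & β)) & (α & β)) & (((α & γ) -> β) <-> α)) -> ~((γ <-> β) & (α & β))) = 4/5 <-> 1 = 4/5
~β = ~3/5 = 2/5
β <-> ~β = 3/5 <-> 2/5 = 4/5
α & β = 1/5 & 3/5 = 1/5
β -> (α & β) = 3/5 -> 1/5 = 3/5
(β <-> ~β) -> (β -> (α & β)) = 4/5 -> 3/5 = 4/5
~((β <-> ~β) -> (β -> (α & β))) = ~4/5 = 1/5
α -> β = 1/5 -> 3/5 = 1
~α = ~1/5 = 4/5
(α -> β) <-> ~α = 1 <-> 4/5 = 4/5
β -> β = 3/5 -> 3/5 = 1
((α -> β) <-> ~α) -> (β -> β) = 4/5 -> 1 = 1
β -> γ = 3/5 -> 2/5 = 4/5
(β -> γ) <-> α = 4/5 <-> 1/5 = 2/5
γ <-> γ = 2/5 <-> 2/5 = 1
α & (γ <-> γ) = 1/5 & 1 = 1/5
((β -> γ) <-> α) & (α & (γ <-> γ)) = 2/5 & 1/5 = 1/5
(((α -> β) <-> ~α) -> (β -> β)) -> (((β -> γ) <-> α) & (α & (γ <-> γ))) = 1 -> 1/5 = 1/5
~((((α -> β) <-> ~α) -> (β -> β)) -> (((β -> γ) <-> α) & (α & (γ <-> γ)))) = ~1/5 = 4/5
~((β <-> ~β) -> (β -> (α & β))) -> ~((((α -> β) <-> ~α) -> (β -> β)) -> (((β -> γ) <-> α) & (α & (γ <-> γ)))) = 1/5 -> 4/5 = 1
(((α & ((γ <-> γ) -> β)) -> ((γ -> γ) <-> ~(α -> γ))) <-> (((((γ & γ) & (α & β)) & (α & β)) & (((α & γ) -> β) <-> α)) -> ~((γ <-> β) & (α & β)))) <-> (~((β <-> ~β) -> (β -> (α & β))) -> ~((((α -> β) <-> ~α) -> (β -> β)) -> (((β -> γ) <-> α) & (α & (γ <-> γ))))) = 4/5 <-> 1 = 4/5

4/5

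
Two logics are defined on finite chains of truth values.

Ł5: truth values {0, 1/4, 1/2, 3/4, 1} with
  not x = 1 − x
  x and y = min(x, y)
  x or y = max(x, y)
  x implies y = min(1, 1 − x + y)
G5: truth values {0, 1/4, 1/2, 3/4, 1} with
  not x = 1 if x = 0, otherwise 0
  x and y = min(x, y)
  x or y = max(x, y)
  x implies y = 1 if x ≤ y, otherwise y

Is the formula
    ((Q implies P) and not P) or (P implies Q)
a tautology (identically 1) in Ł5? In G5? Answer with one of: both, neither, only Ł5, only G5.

In Ł5: at P = 1/4, Q = 0 the value is 3/4 — not a tautology.
In G5: at P = 1/4, Q = 0 the value is 0 — not a tautology.

neither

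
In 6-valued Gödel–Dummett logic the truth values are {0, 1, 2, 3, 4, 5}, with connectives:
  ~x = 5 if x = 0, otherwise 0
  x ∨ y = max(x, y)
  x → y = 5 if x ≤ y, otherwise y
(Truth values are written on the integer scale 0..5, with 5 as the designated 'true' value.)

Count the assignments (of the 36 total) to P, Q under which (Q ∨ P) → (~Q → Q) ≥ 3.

value 5: 31 assignments (counts)
value 0: 5 assignments
So 31 of the 36 assignments meet the threshold.

31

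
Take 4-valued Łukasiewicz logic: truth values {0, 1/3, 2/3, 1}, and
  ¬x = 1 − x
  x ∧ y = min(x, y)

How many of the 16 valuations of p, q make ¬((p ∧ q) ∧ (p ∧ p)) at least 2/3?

12

p = 0, q = 0 ↦ 1  ≥
p = 0, q = 1/3 ↦ 1  ≥
p = 0, q = 2/3 ↦ 1  ≥
p = 0, q = 1 ↦ 1  ≥
p = 1/3, q = 0 ↦ 1  ≥
p = 1/3, q = 1/3 ↦ 2/3  ≥
p = 1/3, q = 2/3 ↦ 2/3  ≥
p = 1/3, q = 1 ↦ 2/3  ≥
p = 2/3, q = 0 ↦ 1  ≥
p = 2/3, q = 1/3 ↦ 2/3  ≥
p = 2/3, q = 2/3 ↦ 1/3  <
p = 2/3, q = 1 ↦ 1/3  <
p = 1, q = 0 ↦ 1  ≥
p = 1, q = 1/3 ↦ 2/3  ≥
p = 1, q = 2/3 ↦ 1/3  <
p = 1, q = 1 ↦ 0  <
So 12 of the 16 assignments meet the threshold.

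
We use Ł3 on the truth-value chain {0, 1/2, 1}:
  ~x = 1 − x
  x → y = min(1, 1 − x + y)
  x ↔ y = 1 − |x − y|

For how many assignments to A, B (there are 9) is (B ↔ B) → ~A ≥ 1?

A = 0, B = 0 ↦ 1  ≥
A = 0, B = 1/2 ↦ 1  ≥
A = 0, B = 1 ↦ 1  ≥
A = 1/2, B = 0 ↦ 1/2  <
A = 1/2, B = 1/2 ↦ 1/2  <
A = 1/2, B = 1 ↦ 1/2  <
A = 1, B = 0 ↦ 0  <
A = 1, B = 1/2 ↦ 0  <
A = 1, B = 1 ↦ 0  <
So 3 of the 9 assignments meet the threshold.

3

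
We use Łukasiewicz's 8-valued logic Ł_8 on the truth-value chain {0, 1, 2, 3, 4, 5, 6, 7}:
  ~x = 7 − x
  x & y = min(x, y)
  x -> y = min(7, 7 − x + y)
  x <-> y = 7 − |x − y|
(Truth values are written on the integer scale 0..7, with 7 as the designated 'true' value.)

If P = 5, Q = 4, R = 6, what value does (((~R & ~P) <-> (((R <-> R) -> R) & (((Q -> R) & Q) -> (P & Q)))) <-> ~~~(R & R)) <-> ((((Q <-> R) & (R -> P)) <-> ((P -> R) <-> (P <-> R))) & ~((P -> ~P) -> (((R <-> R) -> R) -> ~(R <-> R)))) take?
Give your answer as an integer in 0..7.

4

~R = ~6 = 1
~P = ~5 = 2
~R & ~P = 1 & 2 = 1
R <-> R = 6 <-> 6 = 7
(R <-> R) -> R = 7 -> 6 = 6
Q -> R = 4 -> 6 = 7
(Q -> R) & Q = 7 & 4 = 4
P & Q = 5 & 4 = 4
((Q -> R) & Q) -> (P & Q) = 4 -> 4 = 7
((R <-> R) -> R) & (((Q -> R) & Q) -> (P & Q)) = 6 & 7 = 6
(~R & ~P) <-> (((R <-> R) -> R) & (((Q -> R) & Q) -> (P & Q))) = 1 <-> 6 = 2
R & R = 6 & 6 = 6
~(R & R) = ~6 = 1
~~(R & R) = ~1 = 6
~~~(R & R) = ~6 = 1
((~R & ~P) <-> (((R <-> R) -> R) & (((Q -> R) & Q) -> (P & Q)))) <-> ~~~(R & R) = 2 <-> 1 = 6
Q <-> R = 4 <-> 6 = 5
R -> P = 6 -> 5 = 6
(Q <-> R) & (R -> P) = 5 & 6 = 5
P -> R = 5 -> 6 = 7
P <-> R = 5 <-> 6 = 6
(P -> R) <-> (P <-> R) = 7 <-> 6 = 6
((Q <-> R) & (R -> P)) <-> ((P -> R) <-> (P <-> R)) = 5 <-> 6 = 6
~P = ~5 = 2
P -> ~P = 5 -> 2 = 4
R <-> R = 6 <-> 6 = 7
(R <-> R) -> R = 7 -> 6 = 6
R <-> R = 6 <-> 6 = 7
~(R <-> R) = ~7 = 0
((R <-> R) -> R) -> ~(R <-> R) = 6 -> 0 = 1
(P -> ~P) -> (((R <-> R) -> R) -> ~(R <-> R)) = 4 -> 1 = 4
~((P -> ~P) -> (((R <-> R) -> R) -> ~(R <-> R))) = ~4 = 3
(((Q <-> R) & (R -> P)) <-> ((P -> R) <-> (P <-> R))) & ~((P -> ~P) -> (((R <-> R) -> R) -> ~(R <-> R))) = 6 & 3 = 3
(((~R & ~P) <-> (((R <-> R) -> R) & (((Q -> R) & Q) -> (P & Q)))) <-> ~~~(R & R)) <-> ((((Q <-> R) & (R -> P)) <-> ((P -> R) <-> (P <-> R))) & ~((P -> ~P) -> (((R <-> R) -> R) -> ~(R <-> R)))) = 6 <-> 3 = 4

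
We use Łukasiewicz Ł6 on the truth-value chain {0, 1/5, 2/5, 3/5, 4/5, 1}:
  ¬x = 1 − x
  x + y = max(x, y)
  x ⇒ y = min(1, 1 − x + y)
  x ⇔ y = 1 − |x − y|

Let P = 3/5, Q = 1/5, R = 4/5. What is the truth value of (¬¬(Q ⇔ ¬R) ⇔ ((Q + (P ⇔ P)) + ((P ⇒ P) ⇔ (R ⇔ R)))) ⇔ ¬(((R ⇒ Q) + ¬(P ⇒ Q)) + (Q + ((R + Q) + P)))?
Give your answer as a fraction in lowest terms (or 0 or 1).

1/5

¬R = ¬4/5 = 1/5
Q ⇔ ¬R = 1/5 ⇔ 1/5 = 1
¬(Q ⇔ ¬R) = ¬1 = 0
¬¬(Q ⇔ ¬R) = ¬0 = 1
P ⇔ P = 3/5 ⇔ 3/5 = 1
Q + (P ⇔ P) = 1/5 + 1 = 1
P ⇒ P = 3/5 ⇒ 3/5 = 1
R ⇔ R = 4/5 ⇔ 4/5 = 1
(P ⇒ P) ⇔ (R ⇔ R) = 1 ⇔ 1 = 1
(Q + (P ⇔ P)) + ((P ⇒ P) ⇔ (R ⇔ R)) = 1 + 1 = 1
¬¬(Q ⇔ ¬R) ⇔ ((Q + (P ⇔ P)) + ((P ⇒ P) ⇔ (R ⇔ R))) = 1 ⇔ 1 = 1
R ⇒ Q = 4/5 ⇒ 1/5 = 2/5
P ⇒ Q = 3/5 ⇒ 1/5 = 3/5
¬(P ⇒ Q) = ¬3/5 = 2/5
(R ⇒ Q) + ¬(P ⇒ Q) = 2/5 + 2/5 = 2/5
R + Q = 4/5 + 1/5 = 4/5
(R + Q) + P = 4/5 + 3/5 = 4/5
Q + ((R + Q) + P) = 1/5 + 4/5 = 4/5
((R ⇒ Q) + ¬(P ⇒ Q)) + (Q + ((R + Q) + P)) = 2/5 + 4/5 = 4/5
¬(((R ⇒ Q) + ¬(P ⇒ Q)) + (Q + ((R + Q) + P))) = ¬4/5 = 1/5
(¬¬(Q ⇔ ¬R) ⇔ ((Q + (P ⇔ P)) + ((P ⇒ P) ⇔ (R ⇔ R)))) ⇔ ¬(((R ⇒ Q) + ¬(P ⇒ Q)) + (Q + ((R + Q) + P))) = 1 ⇔ 1/5 = 1/5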